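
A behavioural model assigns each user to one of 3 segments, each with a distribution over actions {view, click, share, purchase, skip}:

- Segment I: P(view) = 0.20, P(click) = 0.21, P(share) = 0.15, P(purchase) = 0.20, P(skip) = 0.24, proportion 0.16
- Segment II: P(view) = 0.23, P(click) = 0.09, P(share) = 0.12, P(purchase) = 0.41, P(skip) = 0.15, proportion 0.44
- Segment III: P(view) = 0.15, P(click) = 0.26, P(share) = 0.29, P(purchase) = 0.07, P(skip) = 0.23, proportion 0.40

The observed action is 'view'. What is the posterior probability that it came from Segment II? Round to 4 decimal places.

0.5238

The responsibility of component k is w_k f_k(x) divided by Σ_j w_j f_j(x).
Component likelihoods at x = 'view':
  f_I = P(view | comp) = 0.20
  f_II = P(view | comp) = 0.23
  f_III = P(view | comp) = 0.15
Prior × likelihood for each component:
  w_I·f_I = 0.16 × 0.2 = 0.032
  w_II·f_II = 0.44 × 0.23 = 0.1012
  w_III·f_III = 0.40 × 0.15 = 0.06
Sum: 0.032 + 0.1012 + 0.06 = 0.1932
P(Segment II | data) = 0.1012 / 0.1932 ≈ 0.5238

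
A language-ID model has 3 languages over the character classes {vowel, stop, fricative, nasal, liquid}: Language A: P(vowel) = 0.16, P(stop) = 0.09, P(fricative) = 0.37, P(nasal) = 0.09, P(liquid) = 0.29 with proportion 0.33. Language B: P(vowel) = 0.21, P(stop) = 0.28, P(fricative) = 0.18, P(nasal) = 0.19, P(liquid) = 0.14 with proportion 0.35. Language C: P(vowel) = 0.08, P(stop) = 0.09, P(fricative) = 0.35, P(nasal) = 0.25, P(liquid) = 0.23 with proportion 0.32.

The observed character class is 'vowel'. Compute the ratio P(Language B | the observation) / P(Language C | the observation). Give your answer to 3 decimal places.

Since P(k|x) ∝ π_k f_k(x), the posterior odds are π_i f_i(x) / (π_j f_j(x)).
Component likelihoods at x = 'vowel':
  f_A = 0.16
  f_B = 0.21
  f_C = 0.08
0.0735 / 0.0256 ≈ 2.871

2.871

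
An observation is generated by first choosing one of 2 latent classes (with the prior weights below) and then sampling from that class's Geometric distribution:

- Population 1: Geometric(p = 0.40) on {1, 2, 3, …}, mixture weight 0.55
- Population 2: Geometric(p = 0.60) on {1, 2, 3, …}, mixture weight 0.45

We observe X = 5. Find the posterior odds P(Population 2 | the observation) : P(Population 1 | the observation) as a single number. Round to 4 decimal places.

0.2424

Posterior odds = (π_i f_i(x)) / (π_j f_j(x)); the normalising sum cancels.
Evaluate each component's likelihood at the observed value:
  L_1 = 0.05184
  L_2 = 0.01536
Posterior odds = (π_2·L_2) / (π_1·L_1) = (0.45·0.01536) / (0.55·0.05184) = 0.006912 / 0.028512 ≈ 0.2424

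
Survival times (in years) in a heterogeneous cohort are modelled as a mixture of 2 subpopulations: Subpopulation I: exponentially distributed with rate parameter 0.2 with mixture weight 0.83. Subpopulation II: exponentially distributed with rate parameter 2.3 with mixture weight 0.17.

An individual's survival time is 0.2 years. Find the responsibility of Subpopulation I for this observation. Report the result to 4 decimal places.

0.3925

Posterior ∝ prior × likelihood, so P(k | x) ∝ π_k f_k(x); normalise over all components.
Evaluate each component's likelihood at the observed value:
  L_I = 0.2·e^(−0.2·0.2) = 0.2·e^(−0.0400) = 0.192158
  L_II = 2.3·e^(−2.3·0.2) = 2.3·e^(−0.4600) = 1.45195
Multiply by the mixture weights:
  π_I·L_I = 0.83 × 0.192158 = 0.159491
  π_II·L_II = 0.17 × 1.45195 = 0.246832
Evidence: 0.159491 + 0.246832 = 0.406323
So the posterior for Subpopulation I is 0.159491 / 0.406323 ≈ 0.3925.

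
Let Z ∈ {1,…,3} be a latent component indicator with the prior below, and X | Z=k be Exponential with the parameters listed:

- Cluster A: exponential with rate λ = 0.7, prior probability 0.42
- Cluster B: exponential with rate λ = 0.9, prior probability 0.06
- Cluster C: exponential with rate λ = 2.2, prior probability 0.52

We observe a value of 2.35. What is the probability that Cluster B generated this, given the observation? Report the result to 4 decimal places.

0.0934

By Bayes' theorem, P(k | x) = π_k f_k(x) / Σ_j π_j f_j(x).
Exponential densities:
  L_A = 0.7·e^(−0.7·2.35) = 0.7·e^(−1.6450) = 0.135109
  L_B = 0.9·e^(−0.9·2.35) = 0.9·e^(−2.1150) = 0.10857
  L_C = 2.2·e^(−2.2·2.35) = 2.2·e^(−5.1700) = 0.0125061
Prior × likelihood for each component:
  π_A·L_A = 0.42 × 0.135109 = 0.0567457
  π_B·L_B = 0.06 × 0.10857 = 0.0065142
  π_C·L_C = 0.52 × 0.0125061 = 0.00650315
Denominator: 0.0567457 + 0.0065142 + 0.00650315 = 0.069763
P(Cluster B | the observation) ≈ 0.0934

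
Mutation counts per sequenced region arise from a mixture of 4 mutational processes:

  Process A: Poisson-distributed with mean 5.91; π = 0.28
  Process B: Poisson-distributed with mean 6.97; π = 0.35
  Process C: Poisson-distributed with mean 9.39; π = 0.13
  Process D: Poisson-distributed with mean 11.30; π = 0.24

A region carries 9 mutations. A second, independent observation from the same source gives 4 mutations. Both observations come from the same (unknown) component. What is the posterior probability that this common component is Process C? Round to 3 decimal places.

The responsibility of component k is P(Z=k) f_k(x) divided by Σ_j P(Z=j) f_j(x).
Since both observations come from the same component, the likelihood for component k is f_k(x₁)·f_k(x₂).
  p_A = [0.0657422] × [0.137866] = 0.00906363
  p_B = [0.100531] × [0.0924033] = 0.00928938
  p_C = [0.130678] × [0.0270661] = 0.00353694
  p_D = [0.102427] × [0.00840572] = 0.000860974
Multiply by the mixture weights:
  P(Z=A)·p_A = 0.28 × 0.00906363 = 0.00253782
  P(Z=B)·p_B = 0.35 × 0.00928938 = 0.00325128
  P(Z=C)·p_C = 0.13 × 0.00353694 = 0.000459803
  P(Z=D)·p_D = 0.24 × 0.000860974 = 0.000206634
Sum: 0.00253782 + 0.00325128 + 0.000459803 + 0.000206634 = 0.00645554
Responsibility of Process C: 0.000459803 / 0.00645554 ≈ 0.071

0.071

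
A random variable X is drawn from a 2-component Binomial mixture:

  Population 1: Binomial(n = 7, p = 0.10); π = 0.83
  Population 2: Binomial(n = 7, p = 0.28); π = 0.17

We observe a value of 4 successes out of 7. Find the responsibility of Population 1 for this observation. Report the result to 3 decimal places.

The responsibility of component k is π_k f_k(x) divided by Σ_j π_j f_j(x).
Evaluate each component's likelihood at the observed value:
  f_1 = 0.0025515
  f_2 = 0.0802967
Prior × likelihood for each component:
  π_1·f_1 = 0.83 × 0.0025515 = 0.00211775
  π_2·f_2 = 0.17 × 0.0802967 = 0.0136504
Sum: 0.00211775 + 0.0136504 = 0.0157682
P(Population 1 | data) ≈ 0.134

0.134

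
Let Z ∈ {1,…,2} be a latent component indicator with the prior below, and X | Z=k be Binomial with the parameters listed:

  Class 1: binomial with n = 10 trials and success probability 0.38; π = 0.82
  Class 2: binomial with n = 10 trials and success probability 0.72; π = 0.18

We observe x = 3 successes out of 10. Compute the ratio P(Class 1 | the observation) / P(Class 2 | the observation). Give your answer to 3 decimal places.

174.796

Since P(k|x) ∝ P(Z=k) f_k(x), the posterior odds are P(Z=i) f_i(x) / (P(Z=j) f_j(x)).
Component likelihoods at x = 3 successes out of 10:
  f_1 = C(10,3)·0.38^3·0.62^7 = 120·0.054872·0.0352161 = 0.231886
  f_2 = C(10,3)·0.72^3·0.28^7 = 120·0.373248·0.000134929 = 0.00604345
0.190146 / 0.00108782 ≈ 174.796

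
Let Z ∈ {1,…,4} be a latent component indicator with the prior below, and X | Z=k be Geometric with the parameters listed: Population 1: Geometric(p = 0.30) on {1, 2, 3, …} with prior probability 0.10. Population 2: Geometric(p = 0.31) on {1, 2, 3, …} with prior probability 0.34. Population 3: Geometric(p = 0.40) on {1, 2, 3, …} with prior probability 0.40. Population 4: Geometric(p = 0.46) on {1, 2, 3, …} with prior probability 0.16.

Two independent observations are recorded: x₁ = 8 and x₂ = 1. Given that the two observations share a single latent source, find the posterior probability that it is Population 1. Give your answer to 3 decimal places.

0.137

By Bayes' theorem, P(k | x) = π_k f_k(x) / Σ_j π_j f_j(x).
Since both observations come from the same component, the likelihood for component k is f_k(x₁)·f_k(x₂).
  f_1 = [0.30·(1−0.30)^7 = 0.30·0.0823543 = 0.0247063] × [0.3] = 0.00741189
  f_2 = [0.31·(1−0.31)^7 = 0.31·0.0744635 = 0.0230837] × [0.31] = 0.00715595
  f_3 = [0.40·(1−0.40)^7 = 0.40·0.0279936 = 0.0111974] × [0.4] = 0.00447898
  f_4 = [0.46·(1−0.46)^7 = 0.46·0.0133893 = 0.00615906] × [0.46] = 0.00283317
Weight by the priors:
  π_1·f_1 = 0.10 × 0.00741189 = 0.000741189
  π_2·f_2 = 0.34 × 0.00715595 = 0.00243302
  π_3·f_3 = 0.40 × 0.00447898 = 0.00179159
  π_4·f_4 = 0.16 × 0.00283317 = 0.000453307
Sum: 0.000741189 + 0.00243302 + 0.00179159 + 0.000453307 = 0.00541911
So the posterior for Population 1 is 0.000741189 / 0.00541911 ≈ 0.137.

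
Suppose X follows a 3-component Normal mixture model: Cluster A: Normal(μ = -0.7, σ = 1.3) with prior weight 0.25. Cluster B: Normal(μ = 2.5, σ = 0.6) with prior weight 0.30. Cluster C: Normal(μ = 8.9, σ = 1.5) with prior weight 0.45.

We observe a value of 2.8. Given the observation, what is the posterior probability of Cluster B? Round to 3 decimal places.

P(component k | x) = P(Z=k)·f_k(x) / marginal(x), where marginal(x) = Σ_j P(Z=j)·f_j(x).
Evaluate each component's likelihood at the observed value:
  f_A = (1/(1.3·√(2π)))·exp(−(2.8−-0.7)²/(2·1.3²)) = 0.306879·exp(-3.62426) = 0.00818409
  f_B = (1/(0.6·√(2π)))·exp(−(2.8−2.5)²/(2·0.6²)) = 0.664904·exp(-0.12500) = 0.586776
  f_C = (1/(1.5·√(2π)))·exp(−(2.8−8.9)²/(2·1.5²)) = 0.265962·exp(-8.26889) = 6.81846e-05
Prior × likelihood for each component:
  P(Z=A)·f_A = 0.25 × 0.00818409 = 0.00204602
  P(Z=B)·f_B = 0.30 × 0.586776 = 0.176033
  P(Z=C)·f_C = 0.45 × 6.81846e-05 = 3.0683e-05
Evidence: 0.00204602 + 0.176033 + 3.0683e-05 = 0.178109
P(Cluster B | 2.8) ≈ 0.988

0.988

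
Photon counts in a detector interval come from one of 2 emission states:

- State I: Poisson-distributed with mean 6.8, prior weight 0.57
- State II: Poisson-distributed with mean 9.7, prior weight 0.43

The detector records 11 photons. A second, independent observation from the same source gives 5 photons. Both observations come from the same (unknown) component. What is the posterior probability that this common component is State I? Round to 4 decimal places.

0.5984

Posterior ∝ prior × likelihood, so P(k | x) ∝ π_k f_k(x); normalise over all components.
Since both observations come from the same component, the likelihood for component k is f_k(x₁)·f_k(x₂).
  L_I = [e^(−6.8)·6.8^11/11! = 0.0401088] × [0.134946] = 0.00541253
  L_II = [e^(−9.7)·9.7^11/11! = 0.109819] × [0.0438552] = 0.00481613
Prior × likelihood for each component:
  π_I·L_I = 0.57 × 0.00541253 = 0.00308514
  π_II·L_II = 0.43 × 0.00481613 = 0.00207093
Denominator: 0.00308514 + 0.00207093 = 0.00515608
P(State I | x) = 0.00308514 / 0.00515608 ≈ 0.5984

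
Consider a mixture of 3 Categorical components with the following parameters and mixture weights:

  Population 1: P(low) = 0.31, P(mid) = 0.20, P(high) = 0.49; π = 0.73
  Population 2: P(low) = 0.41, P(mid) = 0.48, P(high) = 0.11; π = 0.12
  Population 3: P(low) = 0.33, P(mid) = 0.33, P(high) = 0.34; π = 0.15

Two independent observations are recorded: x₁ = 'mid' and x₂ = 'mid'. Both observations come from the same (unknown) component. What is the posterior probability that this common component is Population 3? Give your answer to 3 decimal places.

By Bayes' theorem, P(k | x) = π_k f_k(x) / Σ_j π_j f_j(x).
Since both observations come from the same component, the likelihood for component k is f_k(x₁)·f_k(x₂).
  f_1 = [P(mid | comp) = 0.20] × [0.2] = 0.04
  f_2 = [P(mid | comp) = 0.48] × [0.48] = 0.2304
  f_3 = [P(mid | comp) = 0.33] × [0.33] = 0.1089
Unnormalised posteriors:
  π_1·f_1 = 0.73 × 0.04 = 0.0292
  π_2·f_2 = 0.12 × 0.2304 = 0.027648
  π_3·f_3 = 0.15 × 0.1089 = 0.016335
Denominator: 0.0292 + 0.027648 + 0.016335 = 0.073183
Responsibility of Population 3: 0.016335 / 0.073183 ≈ 0.223

0.223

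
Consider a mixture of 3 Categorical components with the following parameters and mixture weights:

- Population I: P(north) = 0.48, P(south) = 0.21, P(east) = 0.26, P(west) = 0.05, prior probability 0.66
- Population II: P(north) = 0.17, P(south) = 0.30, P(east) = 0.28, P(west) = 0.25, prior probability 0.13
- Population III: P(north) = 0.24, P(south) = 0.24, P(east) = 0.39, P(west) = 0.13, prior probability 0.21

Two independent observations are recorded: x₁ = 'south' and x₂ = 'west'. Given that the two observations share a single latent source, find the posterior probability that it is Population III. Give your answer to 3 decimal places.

By Bayes' theorem, P(k | x) = P(Z=k) f_k(x) / Σ_j P(Z=j) f_j(x).
Since both observations come from the same component, the likelihood for component k is f_k(x₁)·f_k(x₂).
  L_I = [0.21] × [0.05] = 0.0105
  L_II = [0.3] × [0.25] = 0.075
  L_III = [0.24] × [0.13] = 0.0312
Prior × likelihood for each component:
  P(Z=I)·L_I = 0.66 × 0.0105 = 0.00693
  P(Z=II)·L_II = 0.13 × 0.075 = 0.00975
  P(Z=III)·L_III = 0.21 × 0.0312 = 0.006552
Evidence: 0.00693 + 0.00975 + 0.006552 = 0.023232
P(Population III | x₁, x₂) ≈ 0.282

0.282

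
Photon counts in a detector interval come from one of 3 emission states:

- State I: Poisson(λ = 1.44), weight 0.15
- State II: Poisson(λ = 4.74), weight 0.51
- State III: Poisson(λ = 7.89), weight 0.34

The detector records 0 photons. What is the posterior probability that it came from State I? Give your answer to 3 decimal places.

0.886

Posterior ∝ prior × likelihood, so P(k | x) ∝ π_k f_k(x); normalise over all components.
Component likelihoods at x = 0 photons:
  L_I = 0.236928
  L_II = 0.00873865
  L_III = 0.00037447
Unnormalised posteriors:
  π_I·L_I = 0.15 × 0.236928 = 0.0355392
  π_II·L_II = 0.51 × 0.00873865 = 0.00445671
  π_III·L_III = 0.34 × 0.00037447 = 0.00012732
Normaliser: 0.0355392 + 0.00445671 + 0.00012732 = 0.0401232
P(State I | 0 photons) ≈ 0.886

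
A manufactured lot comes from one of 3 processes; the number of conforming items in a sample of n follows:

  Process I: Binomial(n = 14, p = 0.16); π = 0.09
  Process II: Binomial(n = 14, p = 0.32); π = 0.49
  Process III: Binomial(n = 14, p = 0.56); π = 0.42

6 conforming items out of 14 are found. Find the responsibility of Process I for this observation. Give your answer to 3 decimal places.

0.009

The responsibility of component k is w_k f_k(x) divided by Σ_j w_j f_j(x).
Component likelihoods at x = 6 conforming items out of 14:
  p_I = 0.0124885
  p_II = 0.14741
  p_III = 0.130108
Prior × likelihood for each component:
  w_I·p_I = 0.09 × 0.0124885 = 0.00112396
  w_II·p_II = 0.49 × 0.14741 = 0.0722308
  w_III·p_III = 0.42 × 0.130108 = 0.0546455
Evidence: 0.00112396 + 0.0722308 + 0.0546455 = 0.128
P(Process I | x) ≈ 0.009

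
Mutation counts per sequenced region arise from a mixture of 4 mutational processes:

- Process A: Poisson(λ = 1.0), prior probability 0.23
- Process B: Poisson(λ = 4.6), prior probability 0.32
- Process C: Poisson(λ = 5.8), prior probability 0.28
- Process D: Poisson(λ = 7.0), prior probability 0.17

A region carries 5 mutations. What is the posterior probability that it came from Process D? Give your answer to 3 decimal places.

Apply Bayes' rule: the posterior for each component is proportional to its prior times its likelihood at x.
Evaluate each component's likelihood at the observed value:
  L_A = 0.00306566
  L_B = 0.172526
  L_C = 0.165596
  L_D = 0.127717
Weight by the priors:
  π_A·L_A = 0.23 × 0.00306566 = 0.000705102
  π_B·L_B = 0.32 × 0.172526 = 0.0552082
  π_C·L_C = 0.28 × 0.165596 = 0.046367
  π_D·L_D = 0.17 × 0.127717 = 0.0217118
Marginal: 0.000705102 + 0.0552082 + 0.046367 + 0.0217118 = 0.123992
So the posterior for Process D is 0.0217118 / 0.123992 ≈ 0.175.

0.175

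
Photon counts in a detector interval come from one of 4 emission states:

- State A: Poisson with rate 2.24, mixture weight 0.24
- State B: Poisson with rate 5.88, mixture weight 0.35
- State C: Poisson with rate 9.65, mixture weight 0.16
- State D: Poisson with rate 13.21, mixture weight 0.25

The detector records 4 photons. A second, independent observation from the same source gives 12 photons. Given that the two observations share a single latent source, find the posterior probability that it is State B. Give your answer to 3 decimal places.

0.555

By Bayes' theorem, P(k | x) = w_k f_k(x) / Σ_j w_j f_j(x).
Since both observations come from the same component, the likelihood for component k is f_k(x₁)·f_k(x₂).
  p_A = [0.111676] × [3.54666e-06] = 3.96078e-07
  p_B = [0.139202] × [0.00996642] = 0.00138735
  p_C = [0.0232786] × [0.08771] = 0.00204176
  p_D = [0.00232472] × [0.108011] = 0.000251094
Multiply by the mixture weights:
  w_A·p_A = 0.24 × 3.96078e-07 = 9.50587e-08
  w_B·p_B = 0.35 × 0.00138735 = 0.000485572
  w_C·p_C = 0.16 × 0.00204176 = 0.000326682
  w_D·p_D = 0.25 × 0.000251094 = 6.27735e-05
Marginal: 9.50587e-08 + 0.000485572 + 0.000326682 + 6.27735e-05 = 0.000875123
P(State B | x₁, x₂) ≈ 0.555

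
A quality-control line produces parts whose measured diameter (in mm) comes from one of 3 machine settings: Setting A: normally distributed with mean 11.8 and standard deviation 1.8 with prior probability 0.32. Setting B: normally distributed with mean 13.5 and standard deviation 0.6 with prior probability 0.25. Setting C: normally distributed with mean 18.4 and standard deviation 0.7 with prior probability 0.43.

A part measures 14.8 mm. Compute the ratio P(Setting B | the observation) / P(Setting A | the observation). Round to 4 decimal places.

0.8989

Only the two components matter; the odds are (π_i f_i(x)) / (π_j f_j(x)).
Evaluate each component's likelihood at the observed value:
  p_A = 0.0552651
  p_B = 0.0635877
  p_C = 1.02917e-06
Posterior odds = (π_B·p_B) / (π_A·p_A) = (0.25·0.0635877) / (0.32·0.0552651) = 0.0158969 / 0.0176848 ≈ 0.8989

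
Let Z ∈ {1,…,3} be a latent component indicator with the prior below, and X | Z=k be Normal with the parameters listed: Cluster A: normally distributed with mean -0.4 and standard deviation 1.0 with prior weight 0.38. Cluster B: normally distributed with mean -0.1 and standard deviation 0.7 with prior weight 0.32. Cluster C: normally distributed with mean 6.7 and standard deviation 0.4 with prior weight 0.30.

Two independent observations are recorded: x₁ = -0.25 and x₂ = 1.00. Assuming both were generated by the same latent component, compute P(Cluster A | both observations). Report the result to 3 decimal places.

0.432

P(component k | x) = P(Z=k)·f_k(x) / marginal(x), where marginal(x) = Σ_j P(Z=j)·f_j(x).
Since both observations come from the same component, the likelihood for component k is f_k(x₁)·f_k(x₂).
  L_A = [0.394479] × [0.149727] = 0.0590644
  L_B = [0.556982] × [0.165803] = 0.092349
  L_C = [2.78057e-66] × [8.02395e-45] = 2.23112e-110
Multiply by the mixture weights:
  P(Z=A)·L_A = 0.38 × 0.0590644 = 0.0224445
  P(Z=B)·L_B = 0.32 × 0.092349 = 0.0295517
  P(Z=C)·L_C = 0.30 × 2.23112e-110 = 6.69335e-111
Sum: 0.0224445 + 0.0295517 + 6.69335e-111 = 0.0519962
P(Cluster A | x₁,x₂) ≈ 0.432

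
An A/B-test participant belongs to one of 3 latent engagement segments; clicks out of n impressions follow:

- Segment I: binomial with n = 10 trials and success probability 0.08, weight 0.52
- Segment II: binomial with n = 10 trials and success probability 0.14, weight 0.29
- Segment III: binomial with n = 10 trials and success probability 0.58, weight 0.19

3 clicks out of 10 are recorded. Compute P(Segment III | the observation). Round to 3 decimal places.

0.167

By Bayes' theorem, P(k | x) = π_k f_k(x) / Σ_j π_j f_j(x).
Binomial probabilities:
  p_I = C(10,3)·0.08^3·0.92^7 = 120·0.000512·0.557847 = 0.0342741
  p_II = C(10,3)·0.14^3·0.86^7 = 120·0.002744·0.347928 = 0.114566
  p_III = C(10,3)·0.58^3·0.42^7 = 120·0.195112·0.00230539 = 0.0539772
Prior × likelihood for each component:
  π_I·p_I = 0.52 × 0.0342741 = 0.0178225
  π_II·p_II = 0.29 × 0.114566 = 0.033224
  π_III·p_III = 0.19 × 0.0539772 = 0.0102557
Marginal: 0.0178225 + 0.033224 + 0.0102557 = 0.0613022
P(Segment III | 3 clicks out of 10) ≈ 0.167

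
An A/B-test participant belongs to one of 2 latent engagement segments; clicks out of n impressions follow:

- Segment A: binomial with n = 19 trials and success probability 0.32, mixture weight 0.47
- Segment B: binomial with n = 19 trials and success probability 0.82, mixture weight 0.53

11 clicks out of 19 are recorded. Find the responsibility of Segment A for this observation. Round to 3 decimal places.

Posterior ∝ prior × likelihood, so P(k | x) ∝ w_k f_k(x); normalise over all components.
Binomial probabilities:
  L_A = 0.0124491
  L_B = 0.00938752
Prior × likelihood for each component:
  w_A·L_A = 0.47 × 0.0124491 = 0.0058511
  w_B·L_B = 0.53 × 0.00938752 = 0.00497538
Marginal: 0.0058511 + 0.00497538 = 0.0108265
Responsibility of Segment A: 0.0058511 / 0.0108265 ≈ 0.540

0.540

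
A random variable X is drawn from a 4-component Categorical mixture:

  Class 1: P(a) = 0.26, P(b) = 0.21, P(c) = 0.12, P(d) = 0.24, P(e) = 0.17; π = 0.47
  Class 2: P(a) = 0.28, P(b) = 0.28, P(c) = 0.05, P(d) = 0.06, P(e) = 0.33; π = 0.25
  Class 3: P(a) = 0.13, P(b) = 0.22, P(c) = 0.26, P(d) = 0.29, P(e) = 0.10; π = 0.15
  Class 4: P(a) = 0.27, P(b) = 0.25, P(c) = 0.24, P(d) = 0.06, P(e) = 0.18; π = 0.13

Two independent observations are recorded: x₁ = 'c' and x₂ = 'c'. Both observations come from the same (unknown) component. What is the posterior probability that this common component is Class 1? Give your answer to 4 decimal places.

0.2705

By Bayes' theorem, P(k | x) = P(Z=k) f_k(x) / Σ_j P(Z=j) f_j(x).
Since both observations come from the same component, the likelihood for component k is f_k(x₁)·f_k(x₂).
  L_1 = [0.12] × [0.12] = 0.0144
  L_2 = [0.05] × [0.05] = 0.0025
  L_3 = [0.26] × [0.26] = 0.0676
  L_4 = [0.24] × [0.24] = 0.0576
Prior × likelihood for each component:
  P(Z=1)·L_1 = 0.47 × 0.0144 = 0.006768
  P(Z=2)·L_2 = 0.25 × 0.0025 = 0.000625
  P(Z=3)·L_3 = 0.15 × 0.0676 = 0.01014
  P(Z=4)·L_4 = 0.13 × 0.0576 = 0.007488
Denominator: 0.006768 + 0.000625 + 0.01014 + 0.007488 = 0.025021
So the posterior for Class 1 is 0.006768 / 0.025021 ≈ 0.2705.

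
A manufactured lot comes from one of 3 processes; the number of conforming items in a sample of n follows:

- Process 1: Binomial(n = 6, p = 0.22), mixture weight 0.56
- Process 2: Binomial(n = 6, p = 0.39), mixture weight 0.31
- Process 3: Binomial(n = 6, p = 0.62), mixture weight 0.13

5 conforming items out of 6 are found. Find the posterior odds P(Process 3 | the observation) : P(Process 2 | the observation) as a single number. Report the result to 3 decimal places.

2.653

Only the two components matter; the odds are (π_i f_i(x)) / (π_j f_j(x)).
Evaluate each component's likelihood at the observed value:
  L_1 = C(6,5)·0.22^5·0.78^1 = 6·0.000515363·0.78 = 0.0024119
  L_2 = C(6,5)·0.39^5·0.61^1 = 6·0.00902242·0.61 = 0.0330221
  L_3 = C(6,5)·0.62^5·0.38^1 = 6·0.0916133·0.38 = 0.208878
Posterior odds = (π_3·L_3) / (π_2·L_2) = (0.13·0.208878) / (0.31·0.0330221) = 0.0271542 / 0.0102368 ≈ 2.653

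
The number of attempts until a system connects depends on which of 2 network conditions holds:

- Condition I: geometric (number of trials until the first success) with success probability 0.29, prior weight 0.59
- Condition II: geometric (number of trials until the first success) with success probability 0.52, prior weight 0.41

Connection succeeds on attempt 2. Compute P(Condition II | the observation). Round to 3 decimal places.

0.457

Apply Bayes' rule: the posterior for each component is proportional to its prior times its likelihood at x.
Component likelihoods at x = 2:
  L_I = 0.29·(1−0.29)^1 = 0.29·0.71 = 0.2059
  L_II = 0.52·(1−0.52)^1 = 0.52·0.48 = 0.2496
Prior × likelihood for each component:
  P(Z=I)·L_I = 0.59 × 0.2059 = 0.121481
  P(Z=II)·L_II = 0.41 × 0.2496 = 0.102336
Marginal: 0.121481 + 0.102336 = 0.223817
P(Condition II | 2) ≈ 0.457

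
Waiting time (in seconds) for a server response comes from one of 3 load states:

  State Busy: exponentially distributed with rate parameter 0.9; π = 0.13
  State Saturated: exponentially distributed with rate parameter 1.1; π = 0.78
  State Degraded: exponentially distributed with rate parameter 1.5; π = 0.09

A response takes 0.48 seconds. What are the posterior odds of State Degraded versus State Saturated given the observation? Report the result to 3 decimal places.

0.130

The posterior odds equal the prior odds times the likelihood ratio: (w_i/w_j)·(f_i(x)/f_j(x)).
Component likelihoods at x = 0.48 seconds:
  L_Busy = 0.9·e^(−0.9·0.48) = 0.9·e^(−0.4320) = 0.584288
  L_Saturated = 1.1·e^(−1.1·0.48) = 1.1·e^(−0.5280) = 0.648762
  L_Degraded = 1.5·e^(−1.5·0.48) = 1.5·e^(−0.7200) = 0.730128
Posterior odds = (w_Degraded·L_Degraded) / (w_Saturated·L_Saturated) = (0.09·0.730128) / (0.78·0.648762) = 0.0657116 / 0.506034 ≈ 0.130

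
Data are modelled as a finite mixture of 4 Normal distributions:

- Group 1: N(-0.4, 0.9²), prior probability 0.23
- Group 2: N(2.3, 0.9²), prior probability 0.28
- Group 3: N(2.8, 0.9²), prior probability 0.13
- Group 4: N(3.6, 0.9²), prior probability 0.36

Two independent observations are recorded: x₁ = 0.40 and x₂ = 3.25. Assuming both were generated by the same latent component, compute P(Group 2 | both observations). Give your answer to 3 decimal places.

Posterior ∝ prior × likelihood, so P(k | x) ∝ w_k f_k(x); normalise over all components.
Since both observations come from the same component, the likelihood for component k is f_k(x₁)·f_k(x₂).
  p_1 = [(1/(0.9·√(2π)))·exp(−(0.40−-0.4)²/(2·0.9²)) = 0.443269·exp(-0.39506) = 0.298603] × [0.000118886] = 3.54998e-05
  p_2 = [(1/(0.9·√(2π)))·exp(−(0.40−2.3)²/(2·0.9²)) = 0.443269·exp(-2.22840) = 0.0477406] × [0.253935] = 0.012123
  p_3 = [(1/(0.9·√(2π)))·exp(−(0.40−2.8)²/(2·0.9²)) = 0.443269·exp(-3.55556) = 0.0126622] × [0.391184] = 0.00495325
  p_4 = [(1/(0.9·√(2π)))·exp(−(0.40−3.6)²/(2·0.9²)) = 0.443269·exp(-6.32099) = 0.000797072] × [0.410986] = 0.000327586
Prior × likelihood for each component:
  w_1·p_1 = 0.23 × 3.54998e-05 = 8.16496e-06
  w_2·p_2 = 0.28 × 0.012123 = 0.00339444
  w_3·p_3 = 0.13 × 0.00495325 = 0.000643922
  w_4·p_4 = 0.36 × 0.000327586 = 0.000117931
Sum: 8.16496e-06 + 0.00339444 + 0.000643922 + 0.000117931 = 0.00416446
So the posterior for Group 2 is 0.00339444 / 0.00416446 ≈ 0.815.

0.815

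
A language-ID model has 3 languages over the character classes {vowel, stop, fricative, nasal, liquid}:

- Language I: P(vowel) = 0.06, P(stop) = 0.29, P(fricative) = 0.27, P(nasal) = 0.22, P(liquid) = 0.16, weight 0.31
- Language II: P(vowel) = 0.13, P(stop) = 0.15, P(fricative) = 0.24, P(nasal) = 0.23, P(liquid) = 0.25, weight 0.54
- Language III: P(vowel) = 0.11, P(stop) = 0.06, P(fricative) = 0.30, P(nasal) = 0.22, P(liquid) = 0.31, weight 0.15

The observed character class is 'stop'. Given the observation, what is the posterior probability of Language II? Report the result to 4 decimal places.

By Bayes' theorem, P(k | x) = π_k f_k(x) / Σ_j π_j f_j(x).
Component likelihoods at x = 'stop':
  p_I = P(stop | comp) = 0.29
  p_II = P(stop | comp) = 0.15
  p_III = P(stop | comp) = 0.06
Unnormalised posteriors:
  π_I·p_I = 0.31 × 0.29 = 0.0899
  π_II·p_II = 0.54 × 0.15 = 0.081
  π_III·p_III = 0.15 × 0.06 = 0.009
Normaliser: 0.0899 + 0.081 + 0.009 = 0.1799
P(Language II | 'stop') ≈ 0.4503

0.4503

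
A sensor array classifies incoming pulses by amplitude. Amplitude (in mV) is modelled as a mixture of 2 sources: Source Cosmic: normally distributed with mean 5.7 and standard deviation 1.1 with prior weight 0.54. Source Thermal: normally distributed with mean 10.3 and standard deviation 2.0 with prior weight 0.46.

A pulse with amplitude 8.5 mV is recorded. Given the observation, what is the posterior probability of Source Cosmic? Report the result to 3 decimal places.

0.111

Apply Bayes' rule: the posterior for each component is proportional to its prior times its likelihood at x.
Normal densities:
  f_Cosmic = (1/(1.1·√(2π)))·exp(−(8.5−5.7)²/(2·1.1²)) = 0.362675·exp(-3.23967) = 0.0142085
  f_Thermal = (1/(2.0·√(2π)))·exp(−(8.5−10.3)²/(2·2.0²)) = 0.199471·exp(-0.40500) = 0.133043
Unnormalised posteriors:
  w_Cosmic·f_Cosmic = 0.54 × 0.0142085 = 0.00767257
  w_Thermal·f_Thermal = 0.46 × 0.133043 = 0.0611996
Evidence: 0.00767257 + 0.0611996 = 0.0688722
Responsibility of Source Cosmic: 0.00767257 / 0.0688722 ≈ 0.111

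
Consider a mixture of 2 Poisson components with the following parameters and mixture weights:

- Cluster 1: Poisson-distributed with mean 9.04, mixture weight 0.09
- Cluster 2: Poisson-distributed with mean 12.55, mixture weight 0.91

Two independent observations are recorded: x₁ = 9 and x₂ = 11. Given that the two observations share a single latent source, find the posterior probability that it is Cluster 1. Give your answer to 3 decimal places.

0.135

The responsibility of component k is π_k f_k(x) divided by Σ_j π_j f_j(x).
Since both observations come from the same component, the likelihood for component k is f_k(x₁)·f_k(x₂).
  f_1 = [e^(−9.04)·9.04^9/9! = 0.131744] × [0.0978757] = 0.0128945
  f_2 = [e^(−12.55)·12.55^9/9! = 0.0754457] × [0.108026] = 0.00815013
Unnormalised posteriors:
  π_1·f_1 = 0.09 × 0.0128945 = 0.00116051
  π_2·f_2 = 0.91 × 0.00815013 = 0.00741661
Normaliser: 0.00116051 + 0.00741661 = 0.00857712
P(Cluster 1 | x₁,x₂) = 0.00116051 / 0.00857712 ≈ 0.135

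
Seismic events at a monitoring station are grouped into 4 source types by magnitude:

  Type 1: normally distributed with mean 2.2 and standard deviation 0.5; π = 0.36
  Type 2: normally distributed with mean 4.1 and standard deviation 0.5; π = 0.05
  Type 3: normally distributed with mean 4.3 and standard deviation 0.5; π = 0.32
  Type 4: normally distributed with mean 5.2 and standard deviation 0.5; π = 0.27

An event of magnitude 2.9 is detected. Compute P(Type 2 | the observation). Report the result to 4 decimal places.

0.0195

The responsibility of component k is π_k f_k(x) divided by Σ_j π_j f_j(x).
Component likelihoods at x = 2.9:
  f_1 = (1/(0.5·√(2π)))·exp(−(2.9−2.2)²/(2·0.5²)) = 0.797885·exp(-0.98000) = 0.299455
  f_2 = (1/(0.5·√(2π)))·exp(−(2.9−4.1)²/(2·0.5²)) = 0.797885·exp(-2.88000) = 0.0447891
  f_3 = (1/(0.5·√(2π)))·exp(−(2.9−4.3)²/(2·0.5²)) = 0.797885·exp(-3.92000) = 0.0158309
  f_4 = (1/(0.5·√(2π)))·exp(−(2.9−5.2)²/(2·0.5²)) = 0.797885·exp(-10.58000) = 2.02817e-05
Weight by the priors:
  π_1·f_1 = 0.36 × 0.299455 = 0.107804
  π_2·f_2 = 0.05 × 0.0447891 = 0.00223945
  π_3·f_3 = 0.32 × 0.0158309 = 0.00506589
  π_4·f_4 = 0.27 × 2.02817e-05 = 5.47606e-06
Marginal: 0.107804 + 0.00223945 + 0.00506589 + 5.47606e-06 = 0.115115
P(Type 2 | data) ≈ 0.0195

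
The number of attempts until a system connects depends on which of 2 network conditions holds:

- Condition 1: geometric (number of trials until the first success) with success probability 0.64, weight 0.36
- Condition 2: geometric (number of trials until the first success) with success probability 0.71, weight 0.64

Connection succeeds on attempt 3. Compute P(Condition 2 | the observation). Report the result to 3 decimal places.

Apply Bayes' rule: the posterior for each component is proportional to its prior times its likelihood at x.
Component likelihoods at x = 3:
  p_1 = 0.64·(1−0.64)^2 = 0.64·0.1296 = 0.082944
  p_2 = 0.71·(1−0.71)^2 = 0.71·0.0841 = 0.059711
Multiply by the mixture weights:
  P(Z=1)·p_1 = 0.36 × 0.082944 = 0.0298598
  P(Z=2)·p_2 = 0.64 × 0.059711 = 0.038215
Evidence: 0.0298598 + 0.038215 = 0.0680749
P(Condition 2 | data) = 0.038215 / 0.0680749 ≈ 0.561

0.561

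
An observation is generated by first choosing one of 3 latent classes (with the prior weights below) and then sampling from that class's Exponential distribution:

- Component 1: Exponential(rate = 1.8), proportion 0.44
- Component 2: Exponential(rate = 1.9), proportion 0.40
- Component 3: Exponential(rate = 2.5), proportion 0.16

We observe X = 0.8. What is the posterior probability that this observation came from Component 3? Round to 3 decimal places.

Posterior ∝ prior × likelihood, so P(k | x) ∝ π_k f_k(x); normalise over all components.
Evaluate each component's likelihood at the observed value:
  p_1 = 0.42647
  p_2 = 0.415553
  p_3 = 0.338338
Weight by the priors:
  π_1·p_1 = 0.44 × 0.42647 = 0.187647
  π_2·p_2 = 0.40 × 0.415553 = 0.166221
  π_3·p_3 = 0.16 × 0.338338 = 0.0541341
Denominator: 0.187647 + 0.166221 + 0.0541341 = 0.408002
So the posterior for Component 3 is 0.0541341 / 0.408002 ≈ 0.133.

0.133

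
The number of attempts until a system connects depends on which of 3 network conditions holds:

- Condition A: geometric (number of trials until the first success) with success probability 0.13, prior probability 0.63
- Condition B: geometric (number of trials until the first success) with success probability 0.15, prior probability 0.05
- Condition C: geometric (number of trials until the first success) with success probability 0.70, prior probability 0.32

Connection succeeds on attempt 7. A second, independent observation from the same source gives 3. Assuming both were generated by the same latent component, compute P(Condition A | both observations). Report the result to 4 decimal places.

0.9169

Apply Bayes' rule: the posterior for each component is proportional to its prior times its likelihood at x.
Since both observations come from the same component, the likelihood for component k is f_k(x₁)·f_k(x₂).
  f_A = [0.0563714] × [0.098397] = 0.00554678
  f_B = [0.0565724] × [0.108375] = 0.00613104
  f_C = [0.0005103] × [0.063] = 3.21489e-05
Unnormalised posteriors:
  π_A·f_A = 0.63 × 0.00554678 = 0.00349447
  π_B·f_B = 0.05 × 0.00613104 = 0.000306552
  π_C·f_C = 0.32 × 3.21489e-05 = 1.02876e-05
Normaliser: 0.00349447 + 0.000306552 + 1.02876e-05 = 0.00381131
P(Condition A | x₁, x₂) ≈ 0.9169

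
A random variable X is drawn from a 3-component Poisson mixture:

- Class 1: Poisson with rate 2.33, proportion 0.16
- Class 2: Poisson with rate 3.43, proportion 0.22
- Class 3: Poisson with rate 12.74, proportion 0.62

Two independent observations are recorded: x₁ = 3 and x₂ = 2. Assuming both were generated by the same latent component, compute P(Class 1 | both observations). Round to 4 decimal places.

P(component k | x) = π_k·f_k(x) / marginal(x), where marginal(x) = Σ_j π_j·f_j(x).
Since both observations come from the same component, the likelihood for component k is f_k(x₁)·f_k(x₂).
  f_1 = [e^(−2.33)·2.33^3/3! = 0.205121] × [0.264104] = 0.0541734
  f_2 = [e^(−3.43)·3.43^3/3! = 0.217822] × [0.190515] = 0.0414982
  f_3 = [e^(−12.74)·12.74^3/3! = 0.00101029] × [0.000237901] = 2.40349e-07
Weight by the priors:
  π_1·f_1 = 0.16 × 0.0541734 = 0.00866774
  π_2·f_2 = 0.22 × 0.0414982 = 0.0091296
  π_3·f_3 = 0.62 × 2.40349e-07 = 1.49016e-07
Denominator: 0.00866774 + 0.0091296 + 1.49016e-07 = 0.0177975
Responsibility of Class 1: 0.00866774 / 0.0177975 ≈ 0.4870

0.4870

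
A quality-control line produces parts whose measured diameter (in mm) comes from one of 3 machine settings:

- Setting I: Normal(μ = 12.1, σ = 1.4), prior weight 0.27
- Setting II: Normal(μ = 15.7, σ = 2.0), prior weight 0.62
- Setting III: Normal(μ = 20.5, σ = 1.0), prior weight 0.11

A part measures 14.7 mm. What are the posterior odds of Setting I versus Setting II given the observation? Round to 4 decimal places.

0.1257

Posterior odds = (π_i f_i(x)) / (π_j f_j(x)); the normalising sum cancels.
Component likelihoods at x = 14.7 mm:
  L_I = (1/(1.4·√(2π)))·exp(−(14.7−12.1)²/(2·1.4²)) = 0.284959·exp(-1.72449) = 0.0507979
  L_II = (1/(2.0·√(2π)))·exp(−(14.7−15.7)²/(2·2.0²)) = 0.199471·exp(-0.12500) = 0.176033
  L_III = (1/(1.0·√(2π)))·exp(−(14.7−20.5)²/(2·1.0²)) = 0.398942·exp(-16.82000) = 1.97732e-08
0.0137154 / 0.10914 ≈ 0.1257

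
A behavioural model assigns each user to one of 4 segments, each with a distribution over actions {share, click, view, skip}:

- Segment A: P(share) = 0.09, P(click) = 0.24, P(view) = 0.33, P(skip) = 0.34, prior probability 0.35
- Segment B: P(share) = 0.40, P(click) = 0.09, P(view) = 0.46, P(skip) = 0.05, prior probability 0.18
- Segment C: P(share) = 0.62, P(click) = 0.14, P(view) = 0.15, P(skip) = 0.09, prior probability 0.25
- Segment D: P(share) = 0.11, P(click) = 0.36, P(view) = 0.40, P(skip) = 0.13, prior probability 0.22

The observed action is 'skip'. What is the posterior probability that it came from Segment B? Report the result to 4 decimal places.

0.0503

P(component k | x) = P(Z=k)·f_k(x) / marginal(x), where marginal(x) = Σ_j P(Z=j)·f_j(x).
Categorical probabilities:
  f_A = 0.34
  f_B = 0.05
  f_C = 0.09
  f_D = 0.13
Prior × likelihood for each component:
  P(Z=A)·f_A = 0.35 × 0.34 = 0.119
  P(Z=B)·f_B = 0.18 × 0.05 = 0.009
  P(Z=C)·f_C = 0.25 × 0.09 = 0.0225
  P(Z=D)·f_D = 0.22 × 0.13 = 0.0286
Denominator: 0.119 + 0.009 + 0.0225 + 0.0286 = 0.1791
So the posterior for Segment B is 0.009 / 0.1791 ≈ 0.0503.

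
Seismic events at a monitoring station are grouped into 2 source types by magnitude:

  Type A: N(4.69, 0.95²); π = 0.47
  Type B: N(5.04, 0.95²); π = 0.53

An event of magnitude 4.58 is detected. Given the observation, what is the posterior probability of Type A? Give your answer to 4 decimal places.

Posterior ∝ prior × likelihood, so P(k | x) ∝ w_k f_k(x); normalise over all components.
Evaluate each component's likelihood at the observed value:
  L_A = 0.417134
  L_B = 0.373486
Prior × likelihood for each component:
  w_A·L_A = 0.47 × 0.417134 = 0.196053
  w_B·L_B = 0.53 × 0.373486 = 0.197948
Marginal: 0.196053 + 0.197948 = 0.394
Responsibility of Type A: 0.196053 / 0.394 ≈ 0.4976

0.4976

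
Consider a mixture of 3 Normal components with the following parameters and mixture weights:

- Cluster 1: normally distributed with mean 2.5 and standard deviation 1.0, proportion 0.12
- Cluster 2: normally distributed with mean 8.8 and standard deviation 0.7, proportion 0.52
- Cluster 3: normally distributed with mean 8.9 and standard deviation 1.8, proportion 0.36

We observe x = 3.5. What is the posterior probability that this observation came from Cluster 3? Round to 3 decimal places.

The responsibility of component k is w_k f_k(x) divided by Σ_j w_j f_j(x).
Normal densities:
  L_1 = 0.241971
  L_2 = 2.03008e-13
  L_3 = 0.00246214
Unnormalised posteriors:
  w_1·L_1 = 0.12 × 0.241971 = 0.0290365
  w_2·L_2 = 0.52 × 2.03008e-13 = 1.05564e-13
  w_3·L_3 = 0.36 × 0.00246214 = 0.00088637
Marginal: 0.0290365 + 1.05564e-13 + 0.00088637 = 0.0299229
P(Cluster 3 | 3.5) = 0.00088637 / 0.0299229 ≈ 0.030

0.030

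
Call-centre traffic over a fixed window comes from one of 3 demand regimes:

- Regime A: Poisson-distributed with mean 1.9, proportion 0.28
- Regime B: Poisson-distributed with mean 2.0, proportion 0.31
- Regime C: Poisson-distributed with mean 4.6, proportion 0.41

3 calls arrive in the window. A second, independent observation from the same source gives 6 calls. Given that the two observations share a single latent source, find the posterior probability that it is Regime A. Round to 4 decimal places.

0.0469

P(component k | x) = π_k·f_k(x) / marginal(x), where marginal(x) = Σ_j π_j·f_j(x).
Since both observations come from the same component, the likelihood for component k is f_k(x₁)·f_k(x₂).
  f_A = [e^(−1.9)·1.9^3/3! = 0.170982] × [0.00977304] = 0.00167101
  f_B = [e^(−2.0)·2.0^3/3! = 0.180447] × [0.0120298] = 0.00217074
  f_C = [e^(−4.6)·4.6^3/3! = 0.163068] × [0.13227] = 0.0215689
Unnormalised posteriors:
  π_A·f_A = 0.28 × 0.00167101 = 0.000467883
  π_B·f_B = 0.31 × 0.00217074 = 0.00067293
  π_C·f_C = 0.41 × 0.0215689 = 0.00884324
Normaliser: 0.000467883 + 0.00067293 + 0.00884324 = 0.00998405
Responsibility of Regime A: 0.000467883 / 0.00998405 ≈ 0.0469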